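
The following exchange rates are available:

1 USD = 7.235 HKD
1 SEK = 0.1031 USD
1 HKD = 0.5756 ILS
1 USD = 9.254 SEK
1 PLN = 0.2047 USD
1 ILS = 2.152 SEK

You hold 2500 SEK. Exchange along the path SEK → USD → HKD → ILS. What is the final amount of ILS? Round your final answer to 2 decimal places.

2500 SEK × 0.1031 = 257.75 USD
257.75 USD × 7.235 = 1864.82125 HKD
1864.82125 HKD × 0.5756 = 1073.3911115 ILS

1073.39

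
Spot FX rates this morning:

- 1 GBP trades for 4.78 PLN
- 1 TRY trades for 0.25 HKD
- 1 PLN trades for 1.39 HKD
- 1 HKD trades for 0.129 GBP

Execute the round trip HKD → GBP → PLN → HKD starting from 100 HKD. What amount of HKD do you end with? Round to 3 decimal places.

100 HKD × 0.129 = 12.9 GBP
12.9 GBP × 4.78 = 61.662 PLN
61.662 PLN × 1.39 = 85.71018 HKD

85.710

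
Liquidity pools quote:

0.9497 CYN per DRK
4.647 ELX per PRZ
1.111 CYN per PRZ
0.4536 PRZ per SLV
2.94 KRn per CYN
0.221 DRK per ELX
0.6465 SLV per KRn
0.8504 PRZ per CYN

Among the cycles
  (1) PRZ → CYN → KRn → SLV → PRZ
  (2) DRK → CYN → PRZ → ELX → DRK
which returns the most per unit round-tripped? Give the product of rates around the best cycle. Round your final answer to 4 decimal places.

(1) 1.111 × 2.94 × 0.6465 × 0.4536 = 0.95786
(2) 0.9497 × 0.8504 × 4.647 × 0.221 = 0.82942
Highest is cycle (1) at 0.9579 (≤1, no arbitrage).

0.9579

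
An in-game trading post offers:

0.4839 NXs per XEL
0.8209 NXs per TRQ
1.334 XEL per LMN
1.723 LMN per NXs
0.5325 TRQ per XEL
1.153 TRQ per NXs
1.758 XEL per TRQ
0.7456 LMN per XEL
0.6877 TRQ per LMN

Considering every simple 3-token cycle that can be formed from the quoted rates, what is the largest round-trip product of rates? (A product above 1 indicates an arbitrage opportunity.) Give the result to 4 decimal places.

LMN→XEL→NXs→LMN: 1.334 × 0.4839 × 1.723 = 1.11224
NXs→TRQ→XEL→NXs: 1.153 × 1.758 × 0.4839 = 0.98085
LMN→TRQ→NXs→LMN: 0.6877 × 0.8209 × 1.723 = 0.97269
LMN→TRQ→XEL→LMN: 0.6877 × 1.758 × 0.7456 = 0.90141
Maximum is LMN→XEL→NXs→LMN at 1.1122; arbitrage exists.

1.1122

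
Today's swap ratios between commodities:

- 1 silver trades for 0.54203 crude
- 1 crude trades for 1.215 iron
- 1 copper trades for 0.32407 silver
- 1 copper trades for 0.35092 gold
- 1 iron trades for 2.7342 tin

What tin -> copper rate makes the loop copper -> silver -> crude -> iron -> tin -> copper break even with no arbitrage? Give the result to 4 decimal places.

1.7137

Known legs of the cycle: 0.32407 × 0.54203 × 1.215 × 2.7342 = 0.5835374192462913
For no arbitrage the full-cycle product must be 1, so the missing rate is 1 / 0.5835374192462913 ≈ 1.713686.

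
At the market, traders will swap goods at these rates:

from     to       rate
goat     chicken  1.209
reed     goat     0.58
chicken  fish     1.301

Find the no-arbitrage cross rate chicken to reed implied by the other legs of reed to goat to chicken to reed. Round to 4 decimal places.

1.4261

Known legs of the cycle: 0.58 × 1.209 = 0.70122
For no arbitrage the full-cycle product must be 1, so the missing rate is 1 / 0.70122 ≈ 1.426086.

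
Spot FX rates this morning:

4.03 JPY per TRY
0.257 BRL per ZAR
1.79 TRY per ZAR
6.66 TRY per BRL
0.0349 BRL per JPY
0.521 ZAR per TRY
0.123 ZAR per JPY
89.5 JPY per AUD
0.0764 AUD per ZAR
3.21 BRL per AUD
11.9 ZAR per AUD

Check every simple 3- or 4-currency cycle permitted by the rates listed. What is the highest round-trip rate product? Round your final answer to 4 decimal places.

0.9367

JPY→BRL→TRY→JPY: 0.0349 × 6.66 × 4.03 = 0.93671
ZAR→BRL→TRY→ZAR: 0.257 × 6.66 × 0.521 = 0.89175
ZAR→TRY→JPY→ZAR: 1.79 × 4.03 × 0.123 = 0.88729
AUD→BRL→TRY→ZAR→AUD: 3.21 × 6.66 × 0.521 × 0.0764 = 0.85096
ZAR→BRL→TRY→JPY→ZAR: 0.257 × 6.66 × 4.03 × 0.123 = 0.84843
AUD→JPY→ZAR→AUD: 89.5 × 0.123 × 0.0764 = 0.84105
Maximum is JPY→BRL→TRY→JPY at 0.9367; no arbitrage — every cycle loses value.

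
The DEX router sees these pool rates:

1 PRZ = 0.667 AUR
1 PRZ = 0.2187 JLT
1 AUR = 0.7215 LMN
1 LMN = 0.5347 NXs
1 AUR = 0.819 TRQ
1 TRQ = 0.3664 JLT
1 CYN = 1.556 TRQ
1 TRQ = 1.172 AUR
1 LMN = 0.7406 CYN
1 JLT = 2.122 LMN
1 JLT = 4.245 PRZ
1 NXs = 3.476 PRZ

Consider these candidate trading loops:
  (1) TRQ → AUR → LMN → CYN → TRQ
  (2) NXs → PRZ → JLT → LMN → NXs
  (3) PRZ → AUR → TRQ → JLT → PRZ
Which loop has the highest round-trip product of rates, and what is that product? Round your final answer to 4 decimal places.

0.9744

(1) 1.172 × 0.7215 × 0.7406 × 1.556 = 0.97444
(2) 3.476 × 0.2187 × 2.122 × 0.5347 = 0.86255
(3) 0.667 × 0.819 × 0.3664 × 4.245 = 0.84966
Highest is cycle (1) at 0.9744 (≤1, no arbitrage).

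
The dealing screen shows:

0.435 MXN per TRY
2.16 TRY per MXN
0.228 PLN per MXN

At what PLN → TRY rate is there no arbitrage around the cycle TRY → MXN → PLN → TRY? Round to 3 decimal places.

10.083

Known legs of the cycle: 0.435 × 0.228 = 0.09918
For no arbitrage the full-cycle product must be 1, so the missing rate is 1 / 0.09918 ≈ 10.08268.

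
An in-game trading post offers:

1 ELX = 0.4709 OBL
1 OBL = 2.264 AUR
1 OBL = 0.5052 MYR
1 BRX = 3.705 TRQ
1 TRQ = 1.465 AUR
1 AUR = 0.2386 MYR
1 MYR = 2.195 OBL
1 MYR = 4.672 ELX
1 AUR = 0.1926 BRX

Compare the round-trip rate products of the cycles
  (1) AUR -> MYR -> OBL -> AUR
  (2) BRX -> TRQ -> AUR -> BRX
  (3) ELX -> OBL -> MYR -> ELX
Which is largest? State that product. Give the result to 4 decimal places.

1.1857

(1) 0.2386 × 2.195 × 2.264 = 1.18572
(2) 3.705 × 1.465 × 0.1926 = 1.04540
(3) 0.4709 × 0.5052 × 4.672 = 1.11146
Highest is cycle (1) at 1.1857 (>1, arbitrage).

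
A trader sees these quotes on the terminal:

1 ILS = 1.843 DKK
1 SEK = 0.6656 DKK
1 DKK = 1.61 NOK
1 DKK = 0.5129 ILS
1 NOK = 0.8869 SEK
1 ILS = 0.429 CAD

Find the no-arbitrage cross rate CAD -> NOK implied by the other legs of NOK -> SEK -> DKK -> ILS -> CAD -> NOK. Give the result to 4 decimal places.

Known legs of the cycle: 0.8869 × 0.6656 × 0.5129 × 0.429 = 0.129890670733824
For no arbitrage the full-cycle product must be 1, so the missing rate is 1 / 0.129890670733824 ≈ 7.698782.

7.6988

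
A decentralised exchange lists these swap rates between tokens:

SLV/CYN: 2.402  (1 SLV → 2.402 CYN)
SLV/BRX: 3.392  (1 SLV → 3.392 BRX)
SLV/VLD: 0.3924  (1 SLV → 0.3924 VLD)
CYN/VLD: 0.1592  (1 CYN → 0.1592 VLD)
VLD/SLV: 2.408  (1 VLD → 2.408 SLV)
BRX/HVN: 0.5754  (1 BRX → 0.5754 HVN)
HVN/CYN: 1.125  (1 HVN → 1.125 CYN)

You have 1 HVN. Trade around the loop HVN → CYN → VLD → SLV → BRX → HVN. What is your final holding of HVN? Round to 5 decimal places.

1 HVN × 1.125 = 1.125 CYN
1.125 CYN × 0.1592 = 0.1791 VLD
0.1791 VLD × 2.408 = 0.4312728 SLV
0.4312728 SLV × 3.392 = 1.4628773376 BRX
1.4628773376 BRX × 0.5754 = 0.84173962005504 HVN

0.84174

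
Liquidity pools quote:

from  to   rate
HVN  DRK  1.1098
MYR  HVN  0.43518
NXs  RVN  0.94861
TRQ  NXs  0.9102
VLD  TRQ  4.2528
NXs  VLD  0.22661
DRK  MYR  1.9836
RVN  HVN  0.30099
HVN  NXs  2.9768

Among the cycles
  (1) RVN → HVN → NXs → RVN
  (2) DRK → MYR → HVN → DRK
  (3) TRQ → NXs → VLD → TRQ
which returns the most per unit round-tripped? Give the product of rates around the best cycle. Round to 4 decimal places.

(1) 0.30099 × 2.9768 × 0.94861 = 0.84994
(2) 1.9836 × 0.43518 × 1.1098 = 0.95800
(3) 0.9102 × 0.22661 × 4.2528 = 0.87718
Highest is cycle (2) at 0.9580 (≤1, no arbitrage).

0.9580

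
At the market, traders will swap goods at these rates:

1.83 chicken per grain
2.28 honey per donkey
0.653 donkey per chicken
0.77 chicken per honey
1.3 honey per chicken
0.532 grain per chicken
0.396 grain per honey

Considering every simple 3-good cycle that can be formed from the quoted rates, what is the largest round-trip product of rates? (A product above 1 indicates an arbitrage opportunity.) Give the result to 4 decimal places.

1.1464

honey→chicken→donkey→honey: 0.77 × 0.653 × 2.28 = 1.14641
honey→grain→chicken→honey: 0.396 × 1.83 × 1.3 = 0.94208
Maximum is honey→chicken→donkey→honey at 1.1464; arbitrage exists.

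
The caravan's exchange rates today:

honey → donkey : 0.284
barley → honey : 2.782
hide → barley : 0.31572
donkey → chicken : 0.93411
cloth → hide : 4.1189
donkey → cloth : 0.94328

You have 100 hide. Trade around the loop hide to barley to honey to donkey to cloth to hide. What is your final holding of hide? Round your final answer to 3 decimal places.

96.917

100 hide × 0.31572 = 31.572 barley
31.572 barley × 2.782 = 87.833304 honey
87.833304 honey × 0.284 = 24.944658336 donkey
24.944658336 donkey × 0.94328 = 23.52979731518208 cloth
23.52979731518208 cloth × 4.1189 = 96.916882161503469312 hide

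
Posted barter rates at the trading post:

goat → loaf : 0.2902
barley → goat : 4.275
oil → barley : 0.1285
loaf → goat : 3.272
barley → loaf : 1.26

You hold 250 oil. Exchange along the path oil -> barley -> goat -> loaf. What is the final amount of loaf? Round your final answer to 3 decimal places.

250 oil × 0.1285 = 32.125 barley
32.125 barley × 4.275 = 137.334375 goat
137.334375 goat × 0.2902 = 39.854435625 loaf

39.854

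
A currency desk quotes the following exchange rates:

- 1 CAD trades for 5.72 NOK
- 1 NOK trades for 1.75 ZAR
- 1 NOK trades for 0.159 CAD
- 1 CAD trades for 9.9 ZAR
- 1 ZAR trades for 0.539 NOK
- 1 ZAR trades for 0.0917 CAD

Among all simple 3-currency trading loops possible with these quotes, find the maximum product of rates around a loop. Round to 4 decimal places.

ZAR→CAD→NOK→ZAR: 0.0917 × 5.72 × 1.75 = 0.91792
ZAR→NOK→CAD→ZAR: 0.539 × 0.159 × 9.9 = 0.84844
Maximum is ZAR→CAD→NOK→ZAR at 0.9179; no arbitrage — every cycle loses value.

0.9179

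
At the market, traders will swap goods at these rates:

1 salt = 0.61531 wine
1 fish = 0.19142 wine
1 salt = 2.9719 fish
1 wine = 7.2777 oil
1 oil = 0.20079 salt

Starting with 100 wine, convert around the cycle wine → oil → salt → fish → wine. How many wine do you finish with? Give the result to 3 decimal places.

83.130

100 wine × 7.2777 = 727.77 oil
727.77 oil × 0.20079 = 146.1289383 salt
146.1289383 salt × 2.9719 = 434.28059173377 fish
434.28059173377 fish × 0.19142 = 83.1299908696782534 wine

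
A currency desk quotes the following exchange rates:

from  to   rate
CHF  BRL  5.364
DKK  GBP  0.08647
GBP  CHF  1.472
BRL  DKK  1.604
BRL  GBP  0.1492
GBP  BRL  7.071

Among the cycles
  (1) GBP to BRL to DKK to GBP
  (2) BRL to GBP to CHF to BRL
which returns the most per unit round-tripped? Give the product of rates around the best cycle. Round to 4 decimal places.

1.1781

(1) 7.071 × 1.604 × 0.08647 = 0.98073
(2) 0.1492 × 1.472 × 5.364 = 1.17805
Highest is cycle (2) at 1.1781 (>1, arbitrage).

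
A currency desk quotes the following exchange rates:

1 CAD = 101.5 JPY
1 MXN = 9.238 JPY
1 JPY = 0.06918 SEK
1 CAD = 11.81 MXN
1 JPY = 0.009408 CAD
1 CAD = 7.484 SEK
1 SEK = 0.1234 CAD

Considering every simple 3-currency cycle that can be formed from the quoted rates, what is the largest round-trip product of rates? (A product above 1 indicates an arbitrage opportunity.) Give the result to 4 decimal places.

MXN→JPY→CAD→MXN: 9.238 × 0.009408 × 11.81 = 1.02642
SEK→CAD→JPY→SEK: 0.1234 × 101.5 × 0.06918 = 0.86649
Maximum is MXN→JPY→CAD→MXN at 1.0264; arbitrage exists.

1.0264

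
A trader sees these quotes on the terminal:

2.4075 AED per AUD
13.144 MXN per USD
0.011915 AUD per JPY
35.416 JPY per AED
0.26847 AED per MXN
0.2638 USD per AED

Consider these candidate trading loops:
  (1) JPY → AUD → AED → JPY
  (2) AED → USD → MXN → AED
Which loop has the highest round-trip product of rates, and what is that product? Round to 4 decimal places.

(1) 0.011915 × 2.4075 × 35.416 = 1.01592
(2) 0.2638 × 13.144 × 0.26847 = 0.93089
Highest is cycle (1) at 1.0159 (>1, arbitrage).

1.0159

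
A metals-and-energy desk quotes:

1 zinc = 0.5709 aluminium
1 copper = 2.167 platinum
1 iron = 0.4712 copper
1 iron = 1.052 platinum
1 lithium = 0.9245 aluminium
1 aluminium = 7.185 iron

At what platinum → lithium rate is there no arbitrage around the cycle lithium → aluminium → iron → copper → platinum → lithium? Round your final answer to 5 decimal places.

0.14744

Known legs of the cycle: 0.9245 × 7.185 × 0.4712 × 2.167 = 6.782626167438
For no arbitrage the full-cycle product must be 1, so the missing rate is 1 / 6.782626167438 ≈ 0.1474355.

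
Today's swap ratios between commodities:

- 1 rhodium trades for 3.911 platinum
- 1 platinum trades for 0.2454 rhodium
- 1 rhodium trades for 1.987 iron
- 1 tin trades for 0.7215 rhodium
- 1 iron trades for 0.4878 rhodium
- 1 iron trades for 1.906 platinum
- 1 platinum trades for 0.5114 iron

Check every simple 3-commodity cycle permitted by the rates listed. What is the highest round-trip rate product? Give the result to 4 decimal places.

rhodium→platinum→iron→rhodium: 3.911 × 0.5114 × 0.4878 = 0.97564
rhodium→iron→platinum→rhodium: 1.987 × 1.906 × 0.2454 = 0.92938
Maximum is rhodium→platinum→iron→rhodium at 0.9756; no arbitrage — every cycle loses value.

0.9756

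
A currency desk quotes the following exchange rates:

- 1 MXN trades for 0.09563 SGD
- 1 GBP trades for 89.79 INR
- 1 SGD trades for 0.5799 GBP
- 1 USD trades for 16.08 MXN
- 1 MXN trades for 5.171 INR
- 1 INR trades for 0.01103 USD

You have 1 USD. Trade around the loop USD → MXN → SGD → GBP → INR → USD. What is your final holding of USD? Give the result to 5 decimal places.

0.88315

1 USD × 16.08 = 16.08 MXN
16.08 MXN × 0.09563 = 1.5377304 SGD
1.5377304 SGD × 0.5799 = 0.89172985896 GBP
0.89172985896 GBP × 89.79 = 80.0684240360184 INR
80.0684240360184 INR × 0.01103 = 0.883154717117282952 USD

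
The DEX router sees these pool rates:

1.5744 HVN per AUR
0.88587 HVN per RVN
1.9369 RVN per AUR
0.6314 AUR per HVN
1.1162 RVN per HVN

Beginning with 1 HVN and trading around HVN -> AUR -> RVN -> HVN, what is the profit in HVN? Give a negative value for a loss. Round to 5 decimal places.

1 HVN × 0.6314 = 0.6314 AUR
0.6314 AUR × 1.9369 = 1.22295866 RVN
1.22295866 RVN × 0.88587 = 1.0833823881342 HVN
Net change: 1.0833823881342 − 1 = 0.0833823881342 HVN

0.08338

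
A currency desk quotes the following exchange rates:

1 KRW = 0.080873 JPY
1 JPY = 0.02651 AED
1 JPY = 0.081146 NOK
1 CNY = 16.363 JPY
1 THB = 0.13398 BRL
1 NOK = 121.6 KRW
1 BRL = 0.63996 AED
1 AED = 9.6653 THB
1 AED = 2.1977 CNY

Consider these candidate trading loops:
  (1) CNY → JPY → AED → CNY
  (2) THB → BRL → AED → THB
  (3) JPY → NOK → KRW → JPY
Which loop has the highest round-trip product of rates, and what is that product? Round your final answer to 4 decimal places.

(1) 16.363 × 0.02651 × 2.1977 = 0.95333
(2) 0.13398 × 0.63996 × 9.6653 = 0.82872
(3) 0.081146 × 121.6 × 0.080873 = 0.79800
Highest is cycle (1) at 0.9533 (≤1, no arbitrage).

0.9533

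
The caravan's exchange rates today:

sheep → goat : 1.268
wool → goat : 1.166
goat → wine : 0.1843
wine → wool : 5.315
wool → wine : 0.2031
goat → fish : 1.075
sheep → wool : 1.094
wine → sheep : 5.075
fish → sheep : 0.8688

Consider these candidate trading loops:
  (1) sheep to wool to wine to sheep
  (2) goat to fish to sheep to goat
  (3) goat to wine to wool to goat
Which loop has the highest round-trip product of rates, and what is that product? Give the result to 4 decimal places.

(1) 1.094 × 0.2031 × 5.075 = 1.12762
(2) 1.075 × 0.8688 × 1.268 = 1.18426
(3) 0.1843 × 5.315 × 1.166 = 1.14216
Highest is cycle (2) at 1.1843 (>1, arbitrage).

1.1843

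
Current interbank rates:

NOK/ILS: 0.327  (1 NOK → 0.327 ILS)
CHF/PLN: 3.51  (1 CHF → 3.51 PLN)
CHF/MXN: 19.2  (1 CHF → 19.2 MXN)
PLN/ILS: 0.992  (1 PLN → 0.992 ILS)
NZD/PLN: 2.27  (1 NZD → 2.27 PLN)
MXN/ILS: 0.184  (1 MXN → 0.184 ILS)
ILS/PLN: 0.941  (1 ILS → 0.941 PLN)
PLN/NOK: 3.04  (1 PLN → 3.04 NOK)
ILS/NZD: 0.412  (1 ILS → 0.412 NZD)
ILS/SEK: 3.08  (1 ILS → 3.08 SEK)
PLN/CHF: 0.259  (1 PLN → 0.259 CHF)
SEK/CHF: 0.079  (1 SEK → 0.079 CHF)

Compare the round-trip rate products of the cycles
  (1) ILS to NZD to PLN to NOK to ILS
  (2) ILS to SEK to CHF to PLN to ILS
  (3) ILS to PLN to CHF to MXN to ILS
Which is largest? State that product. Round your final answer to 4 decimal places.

(1) 0.412 × 2.27 × 3.04 × 0.327 = 0.92970
(2) 3.08 × 0.079 × 3.51 × 0.992 = 0.84722
(3) 0.941 × 0.259 × 19.2 × 0.184 = 0.86101
Highest is cycle (1) at 0.9297 (≤1, no arbitrage).

0.9297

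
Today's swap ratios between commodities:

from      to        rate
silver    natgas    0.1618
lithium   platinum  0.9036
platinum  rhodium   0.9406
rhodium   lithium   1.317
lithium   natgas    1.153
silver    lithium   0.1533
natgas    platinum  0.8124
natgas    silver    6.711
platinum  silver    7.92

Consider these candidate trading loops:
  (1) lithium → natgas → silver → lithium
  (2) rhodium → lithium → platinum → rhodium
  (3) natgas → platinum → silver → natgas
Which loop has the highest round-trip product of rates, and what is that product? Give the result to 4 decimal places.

(1) 1.153 × 6.711 × 0.1533 = 1.18620
(2) 1.317 × 0.9036 × 0.9406 = 1.11935
(3) 0.8124 × 7.92 × 0.1618 = 1.04105
Highest is cycle (1) at 1.1862 (>1, arbitrage).

1.1862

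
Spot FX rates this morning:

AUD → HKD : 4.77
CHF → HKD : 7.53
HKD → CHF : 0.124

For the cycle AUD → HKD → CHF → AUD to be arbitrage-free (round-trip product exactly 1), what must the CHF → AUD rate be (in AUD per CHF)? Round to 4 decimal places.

Known legs of the cycle: 4.77 × 0.124 = 0.59148
For no arbitrage the full-cycle product must be 1, so the missing rate is 1 / 0.59148 ≈ 1.690674.

1.6907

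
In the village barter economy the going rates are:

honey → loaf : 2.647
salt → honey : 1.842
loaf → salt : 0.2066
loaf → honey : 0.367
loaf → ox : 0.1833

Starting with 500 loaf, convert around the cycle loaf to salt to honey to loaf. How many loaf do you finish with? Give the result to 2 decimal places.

503.67

500 loaf × 0.2066 = 103.3 salt
103.3 salt × 1.842 = 190.2786 honey
190.2786 honey × 2.647 = 503.6674542 loaf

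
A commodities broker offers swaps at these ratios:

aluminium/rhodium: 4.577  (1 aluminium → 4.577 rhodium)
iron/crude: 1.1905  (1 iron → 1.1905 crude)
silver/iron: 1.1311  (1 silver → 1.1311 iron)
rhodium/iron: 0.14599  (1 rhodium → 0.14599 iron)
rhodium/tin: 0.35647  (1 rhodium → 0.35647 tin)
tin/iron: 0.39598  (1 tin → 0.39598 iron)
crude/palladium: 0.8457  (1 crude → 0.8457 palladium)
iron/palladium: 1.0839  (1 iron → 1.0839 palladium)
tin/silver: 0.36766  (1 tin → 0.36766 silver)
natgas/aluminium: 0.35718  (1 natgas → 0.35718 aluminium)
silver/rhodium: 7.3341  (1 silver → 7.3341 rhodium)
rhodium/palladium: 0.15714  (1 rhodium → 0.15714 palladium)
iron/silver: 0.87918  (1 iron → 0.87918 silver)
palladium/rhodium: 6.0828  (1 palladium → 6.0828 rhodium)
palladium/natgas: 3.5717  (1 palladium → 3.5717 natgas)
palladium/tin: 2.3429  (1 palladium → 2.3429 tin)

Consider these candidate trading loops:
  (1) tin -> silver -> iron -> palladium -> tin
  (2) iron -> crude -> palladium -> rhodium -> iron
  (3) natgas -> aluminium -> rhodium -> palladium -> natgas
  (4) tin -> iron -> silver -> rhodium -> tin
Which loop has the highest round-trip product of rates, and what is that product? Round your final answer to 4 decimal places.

1.0561

(1) 0.36766 × 1.1311 × 1.0839 × 2.3429 = 1.05606
(2) 1.1905 × 0.8457 × 6.0828 × 0.14599 = 0.89407
(3) 0.35718 × 4.577 × 0.15714 × 3.5717 = 0.91755
(4) 0.39598 × 0.87918 × 7.3341 × 0.35647 = 0.91017
Highest is cycle (1) at 1.0561 (>1, arbitrage).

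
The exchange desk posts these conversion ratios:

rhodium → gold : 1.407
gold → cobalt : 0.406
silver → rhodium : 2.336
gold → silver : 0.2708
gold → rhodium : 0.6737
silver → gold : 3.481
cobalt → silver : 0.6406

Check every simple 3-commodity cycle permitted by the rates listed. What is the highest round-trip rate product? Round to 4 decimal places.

cobalt→silver→gold→cobalt: 0.6406 × 3.481 × 0.406 = 0.90535
gold→silver→rhodium→gold: 0.2708 × 2.336 × 1.407 = 0.89005
Maximum is cobalt→silver→gold→cobalt at 0.9054; no arbitrage — every cycle loses value.

0.9054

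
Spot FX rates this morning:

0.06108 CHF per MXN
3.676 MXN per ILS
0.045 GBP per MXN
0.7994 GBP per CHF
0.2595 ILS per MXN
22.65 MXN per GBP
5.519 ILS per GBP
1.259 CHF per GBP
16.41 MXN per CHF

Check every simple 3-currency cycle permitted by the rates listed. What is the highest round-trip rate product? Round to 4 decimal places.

1.1059

CHF→GBP→MXN→CHF: 0.7994 × 22.65 × 0.06108 = 1.10594
CHF→MXN→GBP→CHF: 16.41 × 0.045 × 1.259 = 0.92971
GBP→ILS→MXN→GBP: 5.519 × 3.676 × 0.045 = 0.91295
Maximum is CHF→GBP→MXN→CHF at 1.1059; arbitrage exists.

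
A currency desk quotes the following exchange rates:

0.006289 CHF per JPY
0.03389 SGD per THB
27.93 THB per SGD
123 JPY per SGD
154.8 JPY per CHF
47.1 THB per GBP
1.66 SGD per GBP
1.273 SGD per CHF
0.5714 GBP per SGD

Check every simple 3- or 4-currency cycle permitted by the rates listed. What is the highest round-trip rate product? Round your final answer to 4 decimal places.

0.9847

JPY→CHF→SGD→JPY: 0.006289 × 1.273 × 123 = 0.98473
THB→SGD→GBP→THB: 0.03389 × 0.5714 × 47.1 = 0.91208
Maximum is JPY→CHF→SGD→JPY at 0.9847; no arbitrage — every cycle loses value.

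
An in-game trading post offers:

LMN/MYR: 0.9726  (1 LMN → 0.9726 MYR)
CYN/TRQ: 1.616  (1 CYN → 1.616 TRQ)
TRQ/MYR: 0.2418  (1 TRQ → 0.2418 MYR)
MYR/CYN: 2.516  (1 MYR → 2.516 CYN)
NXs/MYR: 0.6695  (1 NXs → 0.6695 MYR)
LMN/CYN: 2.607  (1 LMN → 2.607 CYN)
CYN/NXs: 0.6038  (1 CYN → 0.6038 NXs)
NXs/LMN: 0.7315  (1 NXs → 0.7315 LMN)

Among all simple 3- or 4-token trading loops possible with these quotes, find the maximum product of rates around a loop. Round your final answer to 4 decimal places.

LMN→CYN→NXs→LMN: 2.607 × 0.6038 × 0.7315 = 1.15146
LMN→MYR→CYN→NXs→LMN: 0.9726 × 2.516 × 0.6038 × 0.7315 = 1.08082
MYR→CYN→NXs→MYR: 2.516 × 0.6038 × 0.6695 = 1.01708
MYR→CYN→TRQ→MYR: 2.516 × 1.616 × 0.2418 = 0.98312
Maximum is LMN→CYN→NXs→LMN at 1.1515; arbitrage exists.

1.1515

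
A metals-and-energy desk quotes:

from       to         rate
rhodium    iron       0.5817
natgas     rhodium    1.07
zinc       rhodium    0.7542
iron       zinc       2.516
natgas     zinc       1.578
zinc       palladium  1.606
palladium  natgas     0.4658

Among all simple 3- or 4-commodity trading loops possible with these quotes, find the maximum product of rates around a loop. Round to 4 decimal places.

natgas→zinc→palladium→natgas: 1.578 × 1.606 × 0.4658 = 1.18046
rhodium→iron→zinc→rhodium: 0.5817 × 2.516 × 0.7542 = 1.10381
Maximum is natgas→zinc→palladium→natgas at 1.1805; arbitrage exists.

1.1805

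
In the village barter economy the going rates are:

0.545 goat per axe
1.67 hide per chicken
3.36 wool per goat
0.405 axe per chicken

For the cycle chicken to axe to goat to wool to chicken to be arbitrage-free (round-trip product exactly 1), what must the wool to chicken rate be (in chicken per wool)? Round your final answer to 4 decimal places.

1.3484

Known legs of the cycle: 0.405 × 0.545 × 3.36 = 0.741636
For no arbitrage the full-cycle product must be 1, so the missing rate is 1 / 0.741636 ≈ 1.348370.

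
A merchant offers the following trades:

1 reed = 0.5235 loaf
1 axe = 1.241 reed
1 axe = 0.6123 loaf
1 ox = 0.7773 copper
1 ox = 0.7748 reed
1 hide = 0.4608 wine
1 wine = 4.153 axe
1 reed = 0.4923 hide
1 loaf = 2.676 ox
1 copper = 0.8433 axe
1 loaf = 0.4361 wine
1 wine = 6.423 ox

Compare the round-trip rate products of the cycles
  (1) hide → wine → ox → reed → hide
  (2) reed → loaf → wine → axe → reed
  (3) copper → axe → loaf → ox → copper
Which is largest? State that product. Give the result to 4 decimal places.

(1) 0.4608 × 6.423 × 0.7748 × 0.4923 = 1.12894
(2) 0.5235 × 0.4361 × 4.153 × 1.241 = 1.17662
(3) 0.8433 × 0.6123 × 2.676 × 0.7773 = 1.07404
Highest is cycle (2) at 1.1766 (>1, arbitrage).

1.1766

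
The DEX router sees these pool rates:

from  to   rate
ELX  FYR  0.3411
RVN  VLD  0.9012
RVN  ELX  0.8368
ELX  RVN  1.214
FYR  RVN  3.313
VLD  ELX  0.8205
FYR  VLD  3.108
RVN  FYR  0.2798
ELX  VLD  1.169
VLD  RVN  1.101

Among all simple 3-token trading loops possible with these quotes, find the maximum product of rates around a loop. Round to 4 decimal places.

VLD→RVN→ELX→VLD: 1.101 × 0.8368 × 1.169 = 1.07702
VLD→RVN→FYR→VLD: 1.101 × 0.2798 × 3.108 = 0.95745
FYR→RVN→ELX→FYR: 3.313 × 0.8368 × 0.3411 = 0.94564
VLD→ELX→RVN→VLD: 0.8205 × 1.214 × 0.9012 = 0.89767
VLD→ELX→FYR→VLD: 0.8205 × 0.3411 × 3.108 = 0.86984
Maximum is VLD→RVN→ELX→VLD at 1.0770; arbitrage exists.

1.0770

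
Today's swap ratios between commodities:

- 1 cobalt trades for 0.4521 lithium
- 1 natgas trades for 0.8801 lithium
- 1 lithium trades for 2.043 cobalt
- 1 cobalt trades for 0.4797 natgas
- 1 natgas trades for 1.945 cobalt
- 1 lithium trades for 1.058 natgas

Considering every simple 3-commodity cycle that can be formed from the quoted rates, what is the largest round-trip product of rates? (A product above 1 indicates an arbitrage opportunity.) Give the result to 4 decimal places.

lithium→natgas→cobalt→lithium: 1.058 × 1.945 × 0.4521 = 0.93034
lithium→cobalt→natgas→lithium: 2.043 × 0.4797 × 0.8801 = 0.86252
Maximum is lithium→natgas→cobalt→lithium at 0.9303; no arbitrage — every cycle loses value.

0.9303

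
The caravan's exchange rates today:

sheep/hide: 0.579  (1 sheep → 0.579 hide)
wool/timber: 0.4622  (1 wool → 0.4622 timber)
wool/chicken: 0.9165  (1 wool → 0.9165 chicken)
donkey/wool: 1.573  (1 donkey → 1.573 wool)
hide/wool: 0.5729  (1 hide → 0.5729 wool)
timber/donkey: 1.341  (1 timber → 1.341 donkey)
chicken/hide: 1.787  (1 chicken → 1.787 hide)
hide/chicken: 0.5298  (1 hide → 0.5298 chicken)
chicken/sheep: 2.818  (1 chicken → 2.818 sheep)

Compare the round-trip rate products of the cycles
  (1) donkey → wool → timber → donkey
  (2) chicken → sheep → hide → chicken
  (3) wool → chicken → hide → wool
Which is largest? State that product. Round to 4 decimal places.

(1) 1.573 × 0.4622 × 1.341 = 0.97496
(2) 2.818 × 0.579 × 0.5298 = 0.86443
(3) 0.9165 × 1.787 × 0.5729 = 0.93829
Highest is cycle (1) at 0.9750 (≤1, no arbitrage).

0.9750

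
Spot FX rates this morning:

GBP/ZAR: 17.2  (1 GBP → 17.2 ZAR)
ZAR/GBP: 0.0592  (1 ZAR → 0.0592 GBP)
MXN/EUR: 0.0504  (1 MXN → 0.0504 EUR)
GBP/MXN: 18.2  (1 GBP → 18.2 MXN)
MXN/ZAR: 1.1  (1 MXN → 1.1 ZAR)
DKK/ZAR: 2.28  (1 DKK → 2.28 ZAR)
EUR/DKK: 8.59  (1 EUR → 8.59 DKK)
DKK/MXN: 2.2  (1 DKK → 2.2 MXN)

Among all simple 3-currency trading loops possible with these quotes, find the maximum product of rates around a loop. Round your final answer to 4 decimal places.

1.1852

MXN→ZAR→GBP→MXN: 1.1 × 0.0592 × 18.2 = 1.18518
EUR→DKK→MXN→EUR: 8.59 × 2.2 × 0.0504 = 0.95246
Maximum is MXN→ZAR→GBP→MXN at 1.1852; arbitrage exists.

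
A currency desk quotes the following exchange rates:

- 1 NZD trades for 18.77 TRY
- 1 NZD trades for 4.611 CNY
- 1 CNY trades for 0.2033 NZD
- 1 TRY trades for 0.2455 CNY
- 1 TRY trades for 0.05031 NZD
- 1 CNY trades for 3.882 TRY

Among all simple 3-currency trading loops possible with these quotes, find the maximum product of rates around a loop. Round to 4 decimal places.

NZD→TRY→CNY→NZD: 18.77 × 0.2455 × 0.2033 = 0.93681
NZD→CNY→TRY→NZD: 4.611 × 3.882 × 0.05031 = 0.90054
Maximum is NZD→TRY→CNY→NZD at 0.9368; no arbitrage — every cycle loses value.

0.9368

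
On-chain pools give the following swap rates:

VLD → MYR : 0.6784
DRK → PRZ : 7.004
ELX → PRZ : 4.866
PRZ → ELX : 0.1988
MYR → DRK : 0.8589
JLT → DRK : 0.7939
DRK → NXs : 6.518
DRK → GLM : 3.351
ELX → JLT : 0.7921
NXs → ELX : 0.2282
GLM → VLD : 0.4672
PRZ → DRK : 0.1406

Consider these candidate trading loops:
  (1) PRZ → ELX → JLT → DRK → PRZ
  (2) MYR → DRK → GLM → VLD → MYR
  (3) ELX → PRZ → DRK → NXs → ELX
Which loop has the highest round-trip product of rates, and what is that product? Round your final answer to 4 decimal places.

1.0176

(1) 0.1988 × 0.7921 × 0.7939 × 7.004 = 0.87561
(2) 0.8589 × 3.351 × 0.4672 × 0.6784 = 0.91223
(3) 4.866 × 0.1406 × 6.518 × 0.2282 = 1.01762
Highest is cycle (3) at 1.0176 (>1, arbitrage).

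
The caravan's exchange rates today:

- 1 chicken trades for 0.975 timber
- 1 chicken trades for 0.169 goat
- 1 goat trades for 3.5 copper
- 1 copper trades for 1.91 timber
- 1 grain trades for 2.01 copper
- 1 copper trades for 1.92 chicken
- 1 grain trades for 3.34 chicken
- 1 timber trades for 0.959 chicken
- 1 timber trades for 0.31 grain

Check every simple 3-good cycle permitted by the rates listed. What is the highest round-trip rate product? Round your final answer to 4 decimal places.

1.1901

copper→timber→grain→copper: 1.91 × 0.31 × 2.01 = 1.19012
chicken→goat→copper→chicken: 0.169 × 3.5 × 1.92 = 1.13568
chicken→timber→grain→chicken: 0.975 × 0.31 × 3.34 = 1.00952
Maximum is copper→timber→grain→copper at 1.1901; arbitrage exists.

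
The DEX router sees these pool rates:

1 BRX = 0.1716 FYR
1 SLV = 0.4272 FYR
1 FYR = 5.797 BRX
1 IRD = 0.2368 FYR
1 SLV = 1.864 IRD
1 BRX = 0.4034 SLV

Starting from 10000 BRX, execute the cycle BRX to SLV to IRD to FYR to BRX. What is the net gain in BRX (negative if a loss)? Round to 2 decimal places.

10000 BRX × 0.4034 = 4034 SLV
4034 SLV × 1.864 = 7519.376 IRD
7519.376 IRD × 0.2368 = 1780.5882368 FYR
1780.5882368 FYR × 5.797 = 10322.0700087296 BRX
Net change: 10322.0700087296 − 10000 = 322.0700087296 BRX

322.07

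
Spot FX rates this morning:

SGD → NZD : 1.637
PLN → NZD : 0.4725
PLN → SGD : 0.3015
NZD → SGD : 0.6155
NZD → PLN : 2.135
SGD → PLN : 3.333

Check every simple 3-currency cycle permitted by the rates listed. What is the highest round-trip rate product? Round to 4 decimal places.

1.0537

NZD→PLN→SGD→NZD: 2.135 × 0.3015 × 1.637 = 1.05374
NZD→SGD→PLN→NZD: 0.6155 × 3.333 × 0.4725 = 0.96932
Maximum is NZD→PLN→SGD→NZD at 1.0537; arbitrage exists.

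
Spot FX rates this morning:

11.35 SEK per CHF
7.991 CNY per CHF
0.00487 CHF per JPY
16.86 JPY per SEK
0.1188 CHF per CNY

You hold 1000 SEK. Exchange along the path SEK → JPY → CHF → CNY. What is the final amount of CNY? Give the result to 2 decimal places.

1000 SEK × 16.86 = 16860 JPY
16860 JPY × 0.00487 = 82.1082 CHF
82.1082 CHF × 7.991 = 656.1266262 CNY

656.13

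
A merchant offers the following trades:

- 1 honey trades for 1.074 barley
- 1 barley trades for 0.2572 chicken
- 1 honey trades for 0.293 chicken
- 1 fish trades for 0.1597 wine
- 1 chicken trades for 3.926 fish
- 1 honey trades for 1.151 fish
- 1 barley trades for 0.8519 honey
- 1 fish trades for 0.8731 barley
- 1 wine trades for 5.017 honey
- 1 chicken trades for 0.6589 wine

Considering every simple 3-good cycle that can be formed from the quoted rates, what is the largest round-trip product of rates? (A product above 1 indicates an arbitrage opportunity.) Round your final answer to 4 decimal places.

chicken→wine→honey→chicken: 0.6589 × 5.017 × 0.293 = 0.96857
fish→wine→honey→fish: 0.1597 × 5.017 × 1.151 = 0.92220
chicken→fish→barley→chicken: 3.926 × 0.8731 × 0.2572 = 0.88163
fish→barley→honey→fish: 0.8731 × 0.8519 × 1.151 = 0.85611
Maximum is chicken→wine→honey→chicken at 0.9686; no arbitrage — every cycle loses value.

0.9686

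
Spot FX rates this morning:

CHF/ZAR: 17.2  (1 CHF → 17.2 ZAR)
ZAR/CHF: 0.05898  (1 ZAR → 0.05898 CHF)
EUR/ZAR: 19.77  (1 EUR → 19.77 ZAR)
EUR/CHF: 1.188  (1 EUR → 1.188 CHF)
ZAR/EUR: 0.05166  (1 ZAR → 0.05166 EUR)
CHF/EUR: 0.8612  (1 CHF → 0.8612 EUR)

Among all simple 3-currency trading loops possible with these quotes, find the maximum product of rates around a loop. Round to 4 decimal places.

ZAR→EUR→CHF→ZAR: 0.05166 × 1.188 × 17.2 = 1.05560
ZAR→CHF→EUR→ZAR: 0.05898 × 0.8612 × 19.77 = 1.00419
Maximum is ZAR→EUR→CHF→ZAR at 1.0556; arbitrage exists.

1.0556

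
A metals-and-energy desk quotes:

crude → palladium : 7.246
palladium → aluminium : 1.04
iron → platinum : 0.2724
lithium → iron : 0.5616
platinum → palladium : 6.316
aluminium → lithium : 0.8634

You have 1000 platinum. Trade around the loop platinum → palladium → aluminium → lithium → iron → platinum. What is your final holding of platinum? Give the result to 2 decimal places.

867.60

1000 platinum × 6.316 = 6316 palladium
6316 palladium × 1.04 = 6568.64 aluminium
6568.64 aluminium × 0.8634 = 5671.363776 lithium
5671.363776 lithium × 0.5616 = 3185.0378966016 iron
3185.0378966016 iron × 0.2724 = 867.60432303427584 platinum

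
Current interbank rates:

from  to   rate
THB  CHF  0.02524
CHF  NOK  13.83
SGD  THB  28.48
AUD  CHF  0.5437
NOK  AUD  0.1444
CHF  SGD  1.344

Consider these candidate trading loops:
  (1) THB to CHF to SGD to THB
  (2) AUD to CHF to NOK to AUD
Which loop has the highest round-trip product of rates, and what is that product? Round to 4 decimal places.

1.0858

(1) 0.02524 × 1.344 × 28.48 = 0.96611
(2) 0.5437 × 13.83 × 0.1444 = 1.08580
Highest is cycle (2) at 1.0858 (>1, arbitrage).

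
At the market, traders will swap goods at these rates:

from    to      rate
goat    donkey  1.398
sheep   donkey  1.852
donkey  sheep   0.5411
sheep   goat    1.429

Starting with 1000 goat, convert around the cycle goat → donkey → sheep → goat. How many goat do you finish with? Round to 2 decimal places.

1080.98

1000 goat × 1.398 = 1398 donkey
1398 donkey × 0.5411 = 756.4578 sheep
756.4578 sheep × 1.429 = 1080.9781962 goat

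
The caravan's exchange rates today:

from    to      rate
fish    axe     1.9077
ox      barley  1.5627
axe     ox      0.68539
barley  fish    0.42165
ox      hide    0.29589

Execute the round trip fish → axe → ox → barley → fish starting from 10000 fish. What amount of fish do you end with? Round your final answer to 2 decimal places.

10000 fish × 1.9077 = 19077 axe
19077 axe × 0.68539 = 13075.18503 ox
13075.18503 ox × 1.5627 = 20432.591646381 barley
20432.591646381 barley × 0.42165 = 8615.40226769654865 fish

8615.40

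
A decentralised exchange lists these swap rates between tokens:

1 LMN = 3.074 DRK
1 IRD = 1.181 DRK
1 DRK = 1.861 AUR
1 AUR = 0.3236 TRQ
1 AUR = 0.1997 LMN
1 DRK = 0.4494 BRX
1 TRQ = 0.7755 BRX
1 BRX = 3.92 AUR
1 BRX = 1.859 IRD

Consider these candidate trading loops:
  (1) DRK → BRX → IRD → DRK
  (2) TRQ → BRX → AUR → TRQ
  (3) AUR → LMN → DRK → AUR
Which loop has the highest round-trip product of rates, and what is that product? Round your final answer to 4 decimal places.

(1) 0.4494 × 1.859 × 1.181 = 0.98665
(2) 0.7755 × 3.92 × 0.3236 = 0.98373
(3) 0.1997 × 3.074 × 1.861 = 1.14243
Highest is cycle (3) at 1.1424 (>1, arbitrage).

1.1424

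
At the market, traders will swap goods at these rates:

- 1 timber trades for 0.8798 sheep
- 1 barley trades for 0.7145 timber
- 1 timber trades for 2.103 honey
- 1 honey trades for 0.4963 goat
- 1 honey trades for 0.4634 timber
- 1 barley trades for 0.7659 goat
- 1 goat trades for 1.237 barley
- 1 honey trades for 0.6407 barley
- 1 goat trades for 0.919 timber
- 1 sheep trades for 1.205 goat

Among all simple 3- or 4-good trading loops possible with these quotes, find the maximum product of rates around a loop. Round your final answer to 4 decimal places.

sheep→goat→timber→sheep: 1.205 × 0.919 × 0.8798 = 0.97429
honey→barley→timber→honey: 0.6407 × 0.7145 × 2.103 = 0.96271
honey→goat→timber→honey: 0.4963 × 0.919 × 2.103 = 0.95918
honey→barley→goat→timber→honey: 0.6407 × 0.7659 × 0.919 × 2.103 = 0.94838
sheep→goat→barley→timber→sheep: 1.205 × 1.237 × 0.7145 × 0.8798 = 0.93701
honey→goat→barley→timber→honey: 0.4963 × 1.237 × 0.7145 × 2.103 = 0.92248
Maximum is sheep→goat→timber→sheep at 0.9743; no arbitrage — every cycle loses value.

0.9743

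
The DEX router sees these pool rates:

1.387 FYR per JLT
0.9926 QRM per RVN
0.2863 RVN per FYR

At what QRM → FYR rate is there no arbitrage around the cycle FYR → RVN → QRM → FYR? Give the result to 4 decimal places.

3.5189

Known legs of the cycle: 0.2863 × 0.9926 = 0.28418138
For no arbitrage the full-cycle product must be 1, so the missing rate is 1 / 0.28418138 ≈ 3.518879.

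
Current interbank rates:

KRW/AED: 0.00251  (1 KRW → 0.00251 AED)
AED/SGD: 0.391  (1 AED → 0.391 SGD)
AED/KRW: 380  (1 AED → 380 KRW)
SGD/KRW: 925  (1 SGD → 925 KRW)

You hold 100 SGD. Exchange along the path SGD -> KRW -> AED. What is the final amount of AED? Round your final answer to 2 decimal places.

100 SGD × 925 = 92500 KRW
92500 KRW × 0.00251 = 232.175 AED

232.18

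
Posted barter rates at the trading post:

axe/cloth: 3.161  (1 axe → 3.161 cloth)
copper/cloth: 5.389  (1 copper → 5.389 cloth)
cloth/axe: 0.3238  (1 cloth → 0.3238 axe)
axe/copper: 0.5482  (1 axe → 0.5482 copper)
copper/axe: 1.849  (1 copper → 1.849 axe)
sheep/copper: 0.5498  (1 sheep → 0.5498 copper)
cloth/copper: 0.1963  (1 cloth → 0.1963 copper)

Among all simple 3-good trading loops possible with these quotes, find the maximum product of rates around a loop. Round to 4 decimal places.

copper→axe→cloth→copper: 1.849 × 3.161 × 0.1963 = 1.14731
copper→cloth→axe→copper: 5.389 × 0.3238 × 0.5482 = 0.95659
Maximum is copper→axe→cloth→copper at 1.1473; arbitrage exists.

1.1473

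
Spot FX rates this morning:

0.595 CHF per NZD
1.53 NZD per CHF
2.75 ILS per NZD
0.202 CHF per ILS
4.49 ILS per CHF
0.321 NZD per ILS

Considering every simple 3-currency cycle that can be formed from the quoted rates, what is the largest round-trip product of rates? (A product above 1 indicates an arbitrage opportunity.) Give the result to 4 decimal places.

ILS→NZD→CHF→ILS: 0.321 × 0.595 × 4.49 = 0.85757
ILS→CHF→NZD→ILS: 0.202 × 1.53 × 2.75 = 0.84992
Maximum is ILS→NZD→CHF→ILS at 0.8576; no arbitrage — every cycle loses value.

0.8576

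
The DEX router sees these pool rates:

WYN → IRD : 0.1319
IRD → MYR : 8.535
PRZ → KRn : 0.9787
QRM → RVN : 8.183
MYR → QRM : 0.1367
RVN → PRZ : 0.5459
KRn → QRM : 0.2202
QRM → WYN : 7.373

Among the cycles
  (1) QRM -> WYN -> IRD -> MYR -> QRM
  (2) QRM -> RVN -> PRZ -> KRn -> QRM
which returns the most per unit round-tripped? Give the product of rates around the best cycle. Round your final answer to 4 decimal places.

(1) 7.373 × 0.1319 × 8.535 × 0.1367 = 1.13465
(2) 8.183 × 0.5459 × 0.9787 × 0.2202 = 0.96270
Highest is cycle (1) at 1.1346 (>1, arbitrage).

1.1346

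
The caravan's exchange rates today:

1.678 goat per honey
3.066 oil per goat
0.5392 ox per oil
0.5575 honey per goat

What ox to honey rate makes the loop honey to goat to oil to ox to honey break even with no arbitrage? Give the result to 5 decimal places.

Known legs of the cycle: 1.678 × 3.066 × 0.5392 = 2.7740481216
For no arbitrage the full-cycle product must be 1, so the missing rate is 1 / 2.7740481216 ≈ 0.3604840.

0.36048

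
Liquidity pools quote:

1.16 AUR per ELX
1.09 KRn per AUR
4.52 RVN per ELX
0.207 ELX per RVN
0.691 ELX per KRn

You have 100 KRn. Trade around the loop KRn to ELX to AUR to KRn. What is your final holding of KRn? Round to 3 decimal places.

87.370

100 KRn × 0.691 = 69.1 ELX
69.1 ELX × 1.16 = 80.156 AUR
80.156 AUR × 1.09 = 87.37004 KRn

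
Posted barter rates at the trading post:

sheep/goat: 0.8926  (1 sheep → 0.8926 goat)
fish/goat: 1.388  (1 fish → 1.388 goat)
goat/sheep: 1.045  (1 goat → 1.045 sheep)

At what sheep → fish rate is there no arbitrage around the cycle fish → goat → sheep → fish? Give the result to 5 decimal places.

Known legs of the cycle: 1.388 × 1.045 = 1.45046
For no arbitrage the full-cycle product must be 1, so the missing rate is 1 / 1.45046 ≈ 0.6894365.

0.68944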